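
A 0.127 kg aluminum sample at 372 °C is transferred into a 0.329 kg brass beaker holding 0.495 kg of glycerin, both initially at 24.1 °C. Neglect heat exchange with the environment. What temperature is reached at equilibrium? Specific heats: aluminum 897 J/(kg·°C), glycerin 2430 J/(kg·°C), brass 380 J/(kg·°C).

Taking heat into each body as positive, Σ m c ΔT = 0:
0.127*897*(T − 372) + 0.495*2430*(T − 24.1) + 0.329*380*(T − 24.1) = 0
113.92(T − 372) + 1202.8(T − 24.1) + 125.02(T − 24.1) = 0
(113.92 + 1202.8 + 125.02) T = 113.92*372 + 1202.8*24.1 + 125.02*24.1
T = 74380/1441.8 ≈ 51.59 °C

T_f ≈ 51.6 °C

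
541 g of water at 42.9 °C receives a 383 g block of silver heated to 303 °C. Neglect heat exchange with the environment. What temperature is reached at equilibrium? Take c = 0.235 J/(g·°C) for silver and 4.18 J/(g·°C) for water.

Heat gained plus heat lost sum to zero:
383*0.235*(T − 303) + 541*4.18*(T − 42.9) = 0
2351.4 T = 124285
T = 124285/2351.4 ≈ 52.86 °C

T_f ≈ 52.9 °C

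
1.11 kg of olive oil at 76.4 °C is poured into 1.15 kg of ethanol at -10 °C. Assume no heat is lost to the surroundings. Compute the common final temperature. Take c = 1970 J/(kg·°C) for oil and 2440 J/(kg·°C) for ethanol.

T_f is the heat-capacity-weighted average of the initial temperatures:
T_f = (2186.7×76.4 + 2806×(-10)) / (2186.7 + 2806)
    = 139004 / 4992.7 ≈ 27.84 °C

T_f ≈ 27.8 °C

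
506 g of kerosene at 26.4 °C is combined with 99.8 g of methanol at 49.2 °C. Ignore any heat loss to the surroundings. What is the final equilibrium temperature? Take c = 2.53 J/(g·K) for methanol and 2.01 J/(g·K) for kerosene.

T_f ≈ 30.9 °C

T_f = Σ m_i c_i T_i / Σ m_i c_i:
T_f = (252.49×49.2 + 1017.1×26.4) / (252.49 + 1017.1)
    = 39273 / 1269.6 ≈ 30.93 °C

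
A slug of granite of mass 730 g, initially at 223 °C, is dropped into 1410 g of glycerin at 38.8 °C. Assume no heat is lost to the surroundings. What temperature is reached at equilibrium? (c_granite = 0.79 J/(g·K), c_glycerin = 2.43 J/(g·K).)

Heat gained plus heat lost sum to zero:
730·0.79·(T − 223) + 1410·2.43·(T − 38.8) = 0
4003 T = 261545
T = 261545 / 4003 = 65.3 °C

T_f ≈ 65.3 °C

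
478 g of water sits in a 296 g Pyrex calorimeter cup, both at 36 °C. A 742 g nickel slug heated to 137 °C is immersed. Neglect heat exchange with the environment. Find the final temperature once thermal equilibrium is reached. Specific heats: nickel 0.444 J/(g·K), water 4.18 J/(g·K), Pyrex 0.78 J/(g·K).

T_f is the heat-capacity-weighted average of the initial temperatures:
T_f = (329.45·137 + 1998·36 + 230.88·36) / (329.45 + 1998 + 230.88)
    = 125375 / 2558.4 ≈ 49.01 °C

T_f ≈ 49.0 °C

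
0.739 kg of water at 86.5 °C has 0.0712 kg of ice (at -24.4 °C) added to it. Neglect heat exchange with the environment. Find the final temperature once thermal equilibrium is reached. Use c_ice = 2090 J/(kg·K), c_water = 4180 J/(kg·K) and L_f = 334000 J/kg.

T_f ≈ 70.8 °C

Heat gained plus heat lost sum to zero:
ice -24.4→0 °C: 0.0712×2090×24.4 = 3630.9; fusion: m_ice L_f = 0.0712×334000 = 23781; warm the meltwater: 297.62 T; water cools: 0.739×4180×(T − 86.5) = 3089(T − 86.5)
3386.6 T = 267200 − 27412 = 239789
T ≈ 70.80 °C. Since T > 0 °C, the all-ice-melts assumption holds.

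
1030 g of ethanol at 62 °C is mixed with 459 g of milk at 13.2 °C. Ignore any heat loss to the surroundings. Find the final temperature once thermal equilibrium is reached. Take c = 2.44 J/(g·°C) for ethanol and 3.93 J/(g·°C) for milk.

T_f ≈ 41.6 °C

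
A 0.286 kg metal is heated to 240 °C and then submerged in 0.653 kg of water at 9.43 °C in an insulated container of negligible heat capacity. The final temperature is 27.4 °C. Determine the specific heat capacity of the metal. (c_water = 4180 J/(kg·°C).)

c ≈ 807 J/(kg·°C)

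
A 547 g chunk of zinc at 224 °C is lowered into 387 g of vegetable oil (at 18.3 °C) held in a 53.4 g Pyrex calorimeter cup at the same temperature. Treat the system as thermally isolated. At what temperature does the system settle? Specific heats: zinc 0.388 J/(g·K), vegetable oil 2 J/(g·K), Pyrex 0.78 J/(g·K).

Heat gained plus heat lost sum to zero:
547*0.388*(T − 224) + 387*2*(T − 18.3) + 53.4*0.78*(T − 18.3) = 0
212.24(T − 224) + 774(T − 18.3) + 41.65(T − 18.3) = 0
(212.24 + 774 + 41.65) T = 212.24*224 + 774*18.3 + 41.65*18.3
T = 62467/1027.9 ≈ 60.77 °C

T_f ≈ 60.8 °C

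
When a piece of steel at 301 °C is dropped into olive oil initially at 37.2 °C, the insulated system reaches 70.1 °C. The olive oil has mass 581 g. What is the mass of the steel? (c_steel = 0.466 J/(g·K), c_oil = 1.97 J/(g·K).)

Conservation of energy gives ΣQ = 0:
m×0.466×(70.1 − 301) + 581×1.97×(70.1 − 37.2) = 0
-107.6 m = -37656
m = -37656/-107.6 ≈ 350 g

m ≈ 350 g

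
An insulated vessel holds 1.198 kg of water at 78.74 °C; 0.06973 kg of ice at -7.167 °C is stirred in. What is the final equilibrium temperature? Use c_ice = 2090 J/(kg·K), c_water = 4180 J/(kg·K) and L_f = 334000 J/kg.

Energy conservation, ΣQ = 0:
ice -7.167→0 °C: 0.06973·2090·7.167 = 1044.5
  latent heat to melt: 0.06973·334000 = 23290
  meltwater 0→T: 0.06973·4180·T = 291.47 T
  water cools: 1.198·4180·(T − 78.74) = 5007.6(T − 78.74)
5299.1 T = 394302 − 24334 = 369967
T ≈ 69.82 °C. Since T > 0 °C, the all-ice-melts assumption holds.

T_f ≈ 69.8 °C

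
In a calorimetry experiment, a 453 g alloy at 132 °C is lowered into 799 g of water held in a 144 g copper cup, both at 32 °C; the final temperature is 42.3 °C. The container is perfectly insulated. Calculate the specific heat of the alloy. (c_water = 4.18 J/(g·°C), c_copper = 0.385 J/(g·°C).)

c ≈ 0.861 J/(g·°C)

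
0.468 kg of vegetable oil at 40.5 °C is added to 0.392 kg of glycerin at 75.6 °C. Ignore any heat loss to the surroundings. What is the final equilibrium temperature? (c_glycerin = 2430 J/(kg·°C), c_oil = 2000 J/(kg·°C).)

T_f ≈ 58.2 °C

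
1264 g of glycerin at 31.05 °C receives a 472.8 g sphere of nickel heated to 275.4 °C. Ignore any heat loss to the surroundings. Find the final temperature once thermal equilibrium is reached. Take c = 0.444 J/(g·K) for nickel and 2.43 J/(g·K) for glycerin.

T_f ≈ 46.7 °C

Taking heat into each body as positive, Σ m c ΔT = 0:
472.8×0.444×(T − 275.4) + 1264×2.43×(T − 31.05) = 0
209.92(T − 275.4) + 3071.5(T − 31.05) = 0
(209.92 + 3071.5) T = 209.92×275.4 + 3071.5×31.05
T ≈ 46.68 °C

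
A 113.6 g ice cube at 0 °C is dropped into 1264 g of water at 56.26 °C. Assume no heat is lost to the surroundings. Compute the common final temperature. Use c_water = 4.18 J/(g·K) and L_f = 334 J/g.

Taking heat into each body as positive, Σ m c ΔT = 0:
melt ice: 113.6·334 = 37942; warm the meltwater: 474.85 T; water: 5283.5(T − 56.26)
5758.4 T = 297251 − 37942 = 259308
T ≈ 45.03 °C. Since T > 0 °C, the all-ice-melts assumption holds.

T_f ≈ 45.0 °C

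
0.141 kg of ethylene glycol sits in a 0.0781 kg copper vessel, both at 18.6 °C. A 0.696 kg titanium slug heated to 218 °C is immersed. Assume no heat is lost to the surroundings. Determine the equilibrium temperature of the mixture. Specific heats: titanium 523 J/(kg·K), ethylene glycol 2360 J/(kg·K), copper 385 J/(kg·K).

T_f ≈ 118.5 °C

Net heat exchanged in the isolated system is zero:
0.696×523×(T − 218) + 0.141×2360×(T − 18.6) + 0.0781×385×(T − 18.6) = 0
364.01(T − 218) + 332.76(T − 18.6) + 30.07(T − 18.6) = 0
(364.01 + 332.76 + 30.07) T = 364.01×218 + 332.76×18.6 + 30.07×18.6
T = 86102 / 726.84 = 118 °C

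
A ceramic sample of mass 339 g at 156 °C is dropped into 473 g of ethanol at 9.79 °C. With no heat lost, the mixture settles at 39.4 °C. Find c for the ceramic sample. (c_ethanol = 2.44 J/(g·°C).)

c ≈ 0.865 J/(g·°C)

Energy conservation, ΣQ = 0:
339·c·(39.4 − 156) + 473·2.44·(39.4 − 9.79) = 0
-39527 c = -34173
c = -34173/-39527 ≈ 0.8646 J/(g·°C)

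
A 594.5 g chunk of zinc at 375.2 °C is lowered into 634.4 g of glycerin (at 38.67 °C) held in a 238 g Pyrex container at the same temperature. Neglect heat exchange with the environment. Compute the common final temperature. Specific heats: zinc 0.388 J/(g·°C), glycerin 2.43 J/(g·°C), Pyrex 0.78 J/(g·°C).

T_f ≈ 78.3 °C

Conservation of energy gives ΣQ = 0:
594.5*0.388*(T − 375.2) + 634.4*2.43*(T − 38.67) + 238*0.78*(T − 38.67) = 0
230.67(T − 375.2) + 1541.6(T − 38.67) + 185.64(T − 38.67) = 0
1957.9 T = 153338
T ≈ 78.32 °C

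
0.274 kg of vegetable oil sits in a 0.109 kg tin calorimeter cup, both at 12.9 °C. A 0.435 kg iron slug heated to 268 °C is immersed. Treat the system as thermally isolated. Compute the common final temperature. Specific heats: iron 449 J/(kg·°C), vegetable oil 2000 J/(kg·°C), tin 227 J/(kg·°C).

T_f ≈ 77.8 °C

Energy conservation, ΣQ = 0:
0.435·449·(T − 268) + 0.274·2000·(T − 12.9) + 0.109·227·(T − 12.9) = 0
195.31(T − 268) + 548(T − 12.9) + 24.74(T − 12.9) = 0
768.06 T = 59733
T = 59733 / 768.06 = 77.8 °C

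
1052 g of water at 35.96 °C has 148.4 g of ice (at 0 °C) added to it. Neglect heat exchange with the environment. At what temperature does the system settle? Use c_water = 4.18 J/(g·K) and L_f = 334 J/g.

Setting the total heat transfer to zero:
melt ice: 148.4×334 = 49566
  warm the meltwater: 620.31 T
  water cools: 1052×4.18×(T − 35.96) = 4397.4(T − 35.96)
5017.7 T = 158129 − 49566 = 108563
T ≈ 21.64 °C — above 0 °C, consistent with complete melting.

T_f ≈ 21.6 °C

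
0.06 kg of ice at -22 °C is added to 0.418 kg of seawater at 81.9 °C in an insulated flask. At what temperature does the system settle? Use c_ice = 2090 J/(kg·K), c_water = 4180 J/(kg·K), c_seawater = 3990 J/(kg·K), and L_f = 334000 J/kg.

T_f ≈ 59.3 °C

Let T be the final temperature. ΣQ_i = 0:
ice -22→0 °C: 0.06×2090×22 = 2758.8
  fusion: m_ice L_f = 0.06×334000 = 20040
  meltwater 0→T: 0.06×4180×T = 250.8 T
  seawater cools: 0.418×3990×(T − 81.9) = 1667.8(T − 81.9)
1918.6 T = 136594 − 22799 = 113796
T ≈ 59.31 °C — above 0 °C, consistent with complete melting.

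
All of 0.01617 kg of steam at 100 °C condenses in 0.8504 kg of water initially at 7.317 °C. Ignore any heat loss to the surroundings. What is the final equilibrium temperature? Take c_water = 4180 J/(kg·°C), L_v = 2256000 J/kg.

Taking heat into each body as positive, Σ m c ΔT = 0:
steam→water at 100 °C releases m L_v = 0.01617·2256000 = 36480
  condensed water 100 °C→T: 67.59(T − 100)
  original water: 3554.7(T − 7.317)
3622.3 T = 36480 + 6759.1 + 26010 = 69248
T ≈ 19.12 °C, under the boiling point, so the assumption holds.

T_f ≈ 19.1 °C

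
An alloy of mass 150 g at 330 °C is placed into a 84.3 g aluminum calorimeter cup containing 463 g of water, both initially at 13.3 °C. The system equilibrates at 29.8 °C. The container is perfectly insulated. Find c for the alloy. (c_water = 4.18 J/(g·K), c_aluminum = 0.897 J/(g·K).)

c ≈ 0.737 J/(g·K)

Heat gained plus heat lost sum to zero:
150·c·(29.8 − 330) + 463·4.18·(29.8 − 13.3) + 84.3·0.897·(29.8 − 13.3) = 0
-45030 c = -33181
c = -33181/-45030 ≈ 0.7369 J/(g·K)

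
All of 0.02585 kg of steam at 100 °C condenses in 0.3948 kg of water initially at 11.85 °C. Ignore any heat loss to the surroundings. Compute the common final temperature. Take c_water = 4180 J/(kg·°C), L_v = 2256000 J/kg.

Energy balance with sensible and latent terms:
latent heat released on condensation: 0.02585·2256000 = 58318
  condensed water 100 °C→T: 108.05(T − 100)
  water warms: 0.3948·4180·(T − 11.85) = 1650.3(T − 11.85)
1758.3 T = 58318 + 10805 + 19556 = 88679
T ≈ 50.43 °C, under the boiling point, so the assumption holds.

T_f ≈ 50.4 °C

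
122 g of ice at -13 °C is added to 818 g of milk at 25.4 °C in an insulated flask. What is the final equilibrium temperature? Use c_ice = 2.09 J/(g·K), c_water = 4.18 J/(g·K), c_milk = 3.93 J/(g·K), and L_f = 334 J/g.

T_f ≈ 10.1 °C

Heat gained plus heat lost sum to zero:
ice -13→0 °C: 122·2.09·13 = 3314.7; latent heat to melt: 122·334 = 40748; warm the meltwater: 509.96 T; milk cools: 818·3.93·(T − 25.4) = 3214.7(T − 25.4)
3724.7 T = 81654 − 44063 = 37592
T ≈ 10.09 °C (positive, so assuming full melt was valid).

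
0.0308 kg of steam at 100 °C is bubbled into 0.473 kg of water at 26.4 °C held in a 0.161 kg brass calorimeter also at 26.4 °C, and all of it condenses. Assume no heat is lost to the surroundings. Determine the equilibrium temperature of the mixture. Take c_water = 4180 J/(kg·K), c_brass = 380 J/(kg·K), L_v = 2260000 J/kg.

Energy conservation, ΣQ = 0:
condense steam: −0.0308×2260000 = −69608
  condensate cools 100→T: 0.0308×4180×(T − 100) = 128.74(T − 100)
  original water: 1977.1(T − 26.4)
  cup: 61.18(T − 26.4)
2167.1 T = 69608 + 12874 + 53812 = 136294
T ≈ 62.89 °C — below 100 °C, confirming all the steam condensed.

T_f ≈ 62.9 °C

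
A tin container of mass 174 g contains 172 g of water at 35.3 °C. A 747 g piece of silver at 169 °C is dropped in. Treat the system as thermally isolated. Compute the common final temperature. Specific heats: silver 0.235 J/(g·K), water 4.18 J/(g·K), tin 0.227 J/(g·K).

T_f ≈ 60.4 °C

T_f is the heat-capacity-weighted average of the initial temperatures:
T_f = (175.54·169 + 718.96·35.3 + 39.5·35.3) / (175.54 + 718.96 + 39.5)
    = 56441 / 934 ≈ 60.43 °C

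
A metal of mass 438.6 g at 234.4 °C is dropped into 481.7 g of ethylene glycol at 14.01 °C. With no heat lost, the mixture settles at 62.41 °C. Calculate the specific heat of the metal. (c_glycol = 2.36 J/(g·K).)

Conservation of energy gives ΣQ = 0:
438.6·c·(62.41 − 234.4) + 481.7·2.36·(62.41 − 14.01) = 0
-75435 c = -55022
c = -55022/-75435 ≈ 0.7294 J/(g·K)

c ≈ 0.729 J/(g·K)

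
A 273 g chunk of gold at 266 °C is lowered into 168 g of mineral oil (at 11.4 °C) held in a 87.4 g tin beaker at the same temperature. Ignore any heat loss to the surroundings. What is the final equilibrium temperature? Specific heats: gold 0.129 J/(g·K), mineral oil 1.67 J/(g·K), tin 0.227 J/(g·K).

T_f ≈ 38.1 °C

Net heat exchanged in the isolated system is zero:
273×0.129×(T − 266) + 168×1.67×(T − 11.4) + 87.4×0.227×(T − 11.4) = 0
(35.22 + 280.56 + 19.84) T = 35.22×266 + 280.56×11.4 + 19.84×11.4
T = 12792/335.62 ≈ 38.12 °C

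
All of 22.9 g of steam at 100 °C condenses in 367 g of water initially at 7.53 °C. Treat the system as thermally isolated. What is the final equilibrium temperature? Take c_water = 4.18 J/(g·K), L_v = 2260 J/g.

T_f ≈ 44.7 °C

Heat gained plus heat lost sum to zero:
steam→water at 100 °C releases m L_v = 22.9·2260 = 51754
  condensate cools 100→T: 22.9·4.18·(T − 100) = 95.72(T − 100)
  water warms: 367·4.18·(T − 7.53) = 1534.1(T − 7.53)
1629.8 T = 51754 + 9572.2 + 11551 = 72878
T ≈ 44.72 °C (< 100 °C, so full condensation is consistent).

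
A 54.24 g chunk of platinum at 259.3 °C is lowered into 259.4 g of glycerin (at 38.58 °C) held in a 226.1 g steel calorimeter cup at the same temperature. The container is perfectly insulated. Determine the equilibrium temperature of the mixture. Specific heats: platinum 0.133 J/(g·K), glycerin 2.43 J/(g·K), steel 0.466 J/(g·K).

Energy conservation, ΣQ = 0:
54.24*0.133*(T − 259.3) + 259.4*2.43*(T − 38.58) + 226.1*0.466*(T − 38.58) = 0
742.92 T = 30254
T = 30254 / 742.92 = 40.7 °C

T_f ≈ 40.7 °C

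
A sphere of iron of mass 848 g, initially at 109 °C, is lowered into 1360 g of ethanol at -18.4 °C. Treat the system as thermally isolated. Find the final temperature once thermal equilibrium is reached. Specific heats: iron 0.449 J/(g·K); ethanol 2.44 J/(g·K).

T_f ≈ -5.3 °C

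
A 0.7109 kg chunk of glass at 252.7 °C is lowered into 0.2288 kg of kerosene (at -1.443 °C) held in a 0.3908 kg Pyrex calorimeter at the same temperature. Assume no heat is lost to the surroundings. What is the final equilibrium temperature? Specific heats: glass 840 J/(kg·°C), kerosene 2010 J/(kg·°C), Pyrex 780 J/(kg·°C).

Heat gained plus heat lost sum to zero:
0.7109*840*(T − 252.7) + 0.2288*2010*(T − (-1.443)) + 0.3908*780*(T − (-1.443)) = 0
1361.9 T = 149798
T = 149798/1361.9 ≈ 109.99 °C

T_f ≈ 110.0 °C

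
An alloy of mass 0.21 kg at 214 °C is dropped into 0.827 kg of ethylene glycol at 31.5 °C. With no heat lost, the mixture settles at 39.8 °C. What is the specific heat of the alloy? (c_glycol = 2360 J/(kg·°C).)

c ≈ 443 J/(kg·°C)

m_s c (T_s − T_f) = m_glycol c_glycol (T_f − T_0):
0.21×c×(214 − 39.8) = 0.827×2360×(39.8 − 31.5)
36.58 c = 16199  ⇒  c ≈ 442.8 J/(kg·°C)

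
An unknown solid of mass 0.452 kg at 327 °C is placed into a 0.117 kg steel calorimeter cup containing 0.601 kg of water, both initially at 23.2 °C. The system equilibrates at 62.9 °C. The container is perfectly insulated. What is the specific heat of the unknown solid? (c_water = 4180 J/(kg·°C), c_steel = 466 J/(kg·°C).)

Conservation of energy gives ΣQ = 0:
0.452·c·(62.9 − 327) + 0.601·4180·(62.9 − 23.2) + 0.117·466·(62.9 − 23.2) = 0
-119.37 c = -101898
c = -101898/-119.37 ≈ 853.6 J/(kg·°C)

c ≈ 854 J/(kg·°C)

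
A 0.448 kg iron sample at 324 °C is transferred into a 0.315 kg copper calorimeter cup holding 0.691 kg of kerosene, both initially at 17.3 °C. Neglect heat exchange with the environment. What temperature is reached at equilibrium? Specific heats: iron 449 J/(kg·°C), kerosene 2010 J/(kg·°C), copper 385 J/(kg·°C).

T_f ≈ 53.3 °C

Setting the total heat transfer to zero:
0.448×449×(T − 324) + 0.691×2010×(T − 17.3) + 0.315×385×(T − 17.3) = 0
(201.15 + 1388.9 + 121.28) T = 201.15×324 + 1388.9×17.3 + 121.28×17.3
T ≈ 53.35 °C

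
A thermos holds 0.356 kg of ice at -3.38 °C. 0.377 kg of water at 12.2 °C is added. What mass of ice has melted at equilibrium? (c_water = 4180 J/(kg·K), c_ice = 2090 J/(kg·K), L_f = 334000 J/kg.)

m_melted ≈ 0.05 kg

Heat available from the water dropping to 0 °C: 0.377·4180·12.2 = 19225 J.
Warming the ice to 0 °C takes 0.356·2090·3.38 = 2514.9 J, leaving 16711 J for melting.
Melting all 0.356 kg of ice would need 0.356·334000 = 118904 J.
That's not enough to melt it all — equilibrium is at 0 °C with ice remaining.
Mass melted = 16711/334000 ≈ 0.05003 kg.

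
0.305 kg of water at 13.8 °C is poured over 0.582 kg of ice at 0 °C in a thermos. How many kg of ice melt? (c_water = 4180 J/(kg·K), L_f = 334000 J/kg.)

Heat available from the water dropping to 0 °C: 0.305·4180·13.8 = 17594 J.
Fully melting the ice requires m_ice L_f = 0.582·334000 = 194388 J.
17594 J < 194388 J, so only part of the ice melts and the system sits at 0 °C.
m_melted·334000 = 17594  ⇒  m_melted ≈ 0.05268 kg.

m_melted ≈ 0.0527 kg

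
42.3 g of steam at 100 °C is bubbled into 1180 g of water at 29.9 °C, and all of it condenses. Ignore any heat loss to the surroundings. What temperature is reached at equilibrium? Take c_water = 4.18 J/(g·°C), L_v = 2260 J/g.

T_f ≈ 51.0 °C

Energy conservation, ΣQ = 0:
steam→water at 100 °C releases m L_v = 42.3×2260 = 95598
  condensate cools 100→T: 42.3×4.18×(T − 100) = 176.81(T − 100)
  water warms: 1180×4.18×(T − 29.9) = 4932.4(T − 29.9)
5109.2 T = 95598 + 17681 + 147479 = 260758
T ≈ 51.04 °C, under the boiling point, so the assumption holds.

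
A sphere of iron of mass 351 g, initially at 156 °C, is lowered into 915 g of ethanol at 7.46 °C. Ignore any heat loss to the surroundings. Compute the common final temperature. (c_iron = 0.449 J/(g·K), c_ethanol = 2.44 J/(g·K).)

T_f ≈ 17.3 °C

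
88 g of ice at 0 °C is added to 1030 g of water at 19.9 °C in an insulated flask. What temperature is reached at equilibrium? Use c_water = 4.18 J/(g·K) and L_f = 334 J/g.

Setting the total heat transfer to zero:
latent heat to melt: 88×334 = 29392
  meltwater 0→T: 88×4.18×T = 367.84 T
  water: 4305.4(T − 19.9)
4673.2 T = 85677 − 29392 = 56285
T ≈ 12.04 °C — above 0 °C, consistent with complete melting.

T_f ≈ 12.0 °C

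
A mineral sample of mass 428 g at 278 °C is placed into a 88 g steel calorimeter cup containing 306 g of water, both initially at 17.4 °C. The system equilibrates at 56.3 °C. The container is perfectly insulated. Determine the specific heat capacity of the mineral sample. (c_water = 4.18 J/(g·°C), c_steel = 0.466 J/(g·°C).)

c ≈ 0.541 J/(g·°C)

Taking heat into each body as positive, Σ m c ΔT = 0:
428×c×(56.3 − 278) + 306×4.18×(56.3 − 17.4) + 88×0.466×(56.3 − 17.4) = 0
-94888 c = -51351
c = -51351/-94888 ≈ 0.5412 J/(g·°C)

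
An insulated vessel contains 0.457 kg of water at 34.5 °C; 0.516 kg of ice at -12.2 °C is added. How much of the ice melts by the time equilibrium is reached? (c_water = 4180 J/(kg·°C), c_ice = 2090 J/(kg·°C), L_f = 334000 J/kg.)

m_melted ≈ 0.158 kg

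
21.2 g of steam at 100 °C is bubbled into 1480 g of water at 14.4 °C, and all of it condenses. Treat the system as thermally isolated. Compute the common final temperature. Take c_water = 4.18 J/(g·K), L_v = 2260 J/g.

Let T be the final temperature. ΣQ_i = 0:
condense steam: −21.2×2260 = −47912
  condensed water 100 °C→T: 88.62(T − 100)
  water warms: 1480×4.18×(T − 14.4) = 6186.4(T − 14.4)
6275 T = 47912 + 8861.6 + 89084 = 145858
T ≈ 23.24 °C (< 100 °C, so full condensation is consistent).

T_f ≈ 23.2 °C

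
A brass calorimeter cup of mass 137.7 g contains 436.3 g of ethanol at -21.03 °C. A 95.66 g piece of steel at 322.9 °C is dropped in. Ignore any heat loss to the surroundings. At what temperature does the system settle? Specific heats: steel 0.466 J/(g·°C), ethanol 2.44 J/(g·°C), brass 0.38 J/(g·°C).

Let T be the final temperature. ΣQ_i = 0:
95.66·0.466·(T − 322.9) + 436.3·2.44·(T − (-21.03)) + 137.7·0.38·(T − (-21.03)) = 0
44.58(T − 322.9) + 1064.6(T − (-21.03)) + 52.33(T − (-21.03)) = 0
1161.5 T = -9094.3
T = -9094.3 / 1161.5 = -7.83 °C

T_f ≈ -7.8 °C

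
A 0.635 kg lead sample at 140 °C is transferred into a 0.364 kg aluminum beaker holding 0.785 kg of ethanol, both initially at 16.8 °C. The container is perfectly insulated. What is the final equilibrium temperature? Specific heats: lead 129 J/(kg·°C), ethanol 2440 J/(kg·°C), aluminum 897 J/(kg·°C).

With ΣQ=0 the equilibrium temperature is the m·c-weighted mean:
T_f = (81.92*140 + 1915.4*16.8 + 326.51*16.8) / (81.92 + 1915.4 + 326.51)
    = 49132 / 2323.8 ≈ 21.14 °C

T_f ≈ 21.1 °C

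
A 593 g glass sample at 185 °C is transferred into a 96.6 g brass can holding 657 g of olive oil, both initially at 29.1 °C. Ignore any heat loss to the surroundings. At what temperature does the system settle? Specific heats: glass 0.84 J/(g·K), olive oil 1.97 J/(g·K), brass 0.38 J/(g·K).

T_f ≈ 71.6 °C

T_f = Σ m_i c_i T_i / Σ m_i c_i:
T_f = (498.12·185 + 1294.3·29.1 + 36.71·29.1) / (498.12 + 1294.3 + 36.71)
    = 130884 / 1829.1 ≈ 71.56 °C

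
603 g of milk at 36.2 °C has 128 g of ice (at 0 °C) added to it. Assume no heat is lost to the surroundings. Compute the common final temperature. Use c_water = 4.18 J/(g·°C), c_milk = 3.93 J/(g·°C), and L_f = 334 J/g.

T_f ≈ 14.8 °C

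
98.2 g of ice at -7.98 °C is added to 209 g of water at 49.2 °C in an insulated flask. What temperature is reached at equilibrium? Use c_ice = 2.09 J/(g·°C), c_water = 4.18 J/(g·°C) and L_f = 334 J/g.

T_f ≈ 6.7 °C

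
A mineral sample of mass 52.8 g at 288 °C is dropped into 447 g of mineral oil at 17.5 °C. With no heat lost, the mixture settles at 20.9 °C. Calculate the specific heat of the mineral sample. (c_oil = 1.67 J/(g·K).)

c ≈ 0.18 J/(g·K)

Conservation of energy gives ΣQ = 0:
52.8·c·(20.9 − 288) + 447·1.67·(20.9 − 17.5) = 0
-14103 c = -2538.1
c = -2538.1/-14103 ≈ 0.18 J/(g·K)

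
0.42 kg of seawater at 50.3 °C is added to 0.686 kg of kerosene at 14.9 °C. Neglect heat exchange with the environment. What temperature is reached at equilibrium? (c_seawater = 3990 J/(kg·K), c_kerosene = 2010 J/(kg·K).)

T_f ≈ 34.3 °C

Energy conservation, ΣQ = 0:
0.42×3990×(T − 50.3) + 0.686×2010×(T − 14.9) = 0
3054.7 T = 104838
T = 104838 / 3054.7 = 34.3 °C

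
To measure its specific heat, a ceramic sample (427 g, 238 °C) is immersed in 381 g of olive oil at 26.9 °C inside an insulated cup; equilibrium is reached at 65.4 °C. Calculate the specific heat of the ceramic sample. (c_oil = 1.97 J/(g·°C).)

c ≈ 0.392 J/(g·°C)

Heat lost by the ceramic sample = heat gained by the oil:
427·c·(238 − 65.4) = 381·1.97·(65.4 − 26.9)
73700 c = 28897  ⇒  c ≈ 0.3921 J/(g·°C)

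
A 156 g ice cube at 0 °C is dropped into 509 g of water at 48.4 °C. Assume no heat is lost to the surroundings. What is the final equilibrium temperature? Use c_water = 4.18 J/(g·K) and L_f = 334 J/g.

Energy balance with sensible and latent terms:
latent heat to melt: 156×334 = 52104
  meltwater 0→T: 156×4.18×T = 652.08 T
  water cools: 509×4.18×(T − 48.4) = 2127.6(T − 48.4)
2779.7 T = 102977 − 52104 = 50873
T ≈ 18.30 °C. Since T > 0 °C, the all-ice-melts assumption holds.

T_f ≈ 18.3 °C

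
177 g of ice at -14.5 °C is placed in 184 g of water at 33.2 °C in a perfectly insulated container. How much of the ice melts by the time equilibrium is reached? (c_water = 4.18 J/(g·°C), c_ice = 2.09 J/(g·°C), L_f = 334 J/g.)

Heat available from the water dropping to 0 °C: 184·4.18·33.2 = 25535 J.
Warming the ice to 0 °C takes 177·2.09·14.5 = 5364 J, leaving 20171 J for melting.
Fully melting the ice requires m_ice L_f = 177·334 = 59118 J.
That's not enough to melt it all — equilibrium is at 0 °C with ice remaining.
Mass melted = 20171/334 ≈ 60.39 g.

m_melted ≈ 60.4 g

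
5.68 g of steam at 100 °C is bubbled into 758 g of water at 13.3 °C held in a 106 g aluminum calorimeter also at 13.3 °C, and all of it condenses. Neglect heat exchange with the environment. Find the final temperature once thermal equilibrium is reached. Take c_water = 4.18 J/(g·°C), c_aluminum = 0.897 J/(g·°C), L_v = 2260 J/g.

Setting the total heat transfer to zero:
condense steam: −5.68×2260 = −12837; condensed water 100 °C→T: 23.74(T − 100); water warms: 758×4.18×(T − 13.3) = 3168.4(T − 13.3); cup: 95.08(T − 13.3)
3287.3 T = 12837 + 2374.2 + 43405 = 58616
T ≈ 17.83 °C (< 100 °C, so full condensation is consistent).

T_f ≈ 17.8 °C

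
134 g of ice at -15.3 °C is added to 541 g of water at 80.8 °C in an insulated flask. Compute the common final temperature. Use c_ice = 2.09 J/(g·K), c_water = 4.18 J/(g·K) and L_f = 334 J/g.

T_f ≈ 47.4 °C

Conservation of energy gives ΣQ = 0:
ice -15.3→0 °C: 134×2.09×15.3 = 4284.9
  melt ice: 134×334 = 44756
  meltwater 0→T: 134×4.18×T = 560.12 T
  water cools: 541×4.18×(T − 80.8) = 2261.4(T − 80.8)
2821.5 T = 182720 − 49041 = 133679
T ≈ 47.38 °C (positive, so assuming full melt was valid).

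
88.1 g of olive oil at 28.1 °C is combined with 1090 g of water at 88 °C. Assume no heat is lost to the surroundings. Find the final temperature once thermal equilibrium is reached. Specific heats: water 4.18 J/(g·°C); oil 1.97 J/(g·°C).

T_f = Σ m_i c_i T_i / Σ m_i c_i:
T_f = (4556.2*88 + 173.56*28.1) / (4556.2 + 173.56)
    = 405823 / 4729.8 ≈ 85.80 °C

T_f ≈ 85.8 °C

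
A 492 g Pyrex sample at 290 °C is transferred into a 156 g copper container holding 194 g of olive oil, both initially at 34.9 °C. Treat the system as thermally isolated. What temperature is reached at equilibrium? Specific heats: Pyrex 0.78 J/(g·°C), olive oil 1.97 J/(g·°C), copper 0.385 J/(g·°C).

T_f ≈ 153.4 °C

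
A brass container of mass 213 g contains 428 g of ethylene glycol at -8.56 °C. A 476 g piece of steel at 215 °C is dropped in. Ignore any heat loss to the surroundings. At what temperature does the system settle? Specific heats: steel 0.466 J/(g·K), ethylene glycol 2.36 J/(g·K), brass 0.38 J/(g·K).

T_f is the heat-capacity-weighted average of the initial temperatures:
T_f = (221.82*215 + 1010.1*(-8.56) + 80.94*(-8.56)) / (221.82 + 1010.1 + 80.94)
    = 38351 / 1312.8 ≈ 29.21 °C

T_f ≈ 29.2 °C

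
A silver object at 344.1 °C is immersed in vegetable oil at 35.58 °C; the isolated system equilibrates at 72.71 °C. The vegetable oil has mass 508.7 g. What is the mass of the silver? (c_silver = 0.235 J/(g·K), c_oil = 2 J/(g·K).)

|Q_silver| = |Q_oil|:
m×0.235×(344.1 − 72.71) = 508.7×2×(72.71 − 35.58)
63.78 m = 37776  ⇒  m ≈ 592.3 g

m ≈ 592 g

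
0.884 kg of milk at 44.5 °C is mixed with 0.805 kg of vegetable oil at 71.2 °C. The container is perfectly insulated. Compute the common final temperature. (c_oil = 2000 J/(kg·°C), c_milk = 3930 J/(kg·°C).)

T_f ≈ 53.0 °C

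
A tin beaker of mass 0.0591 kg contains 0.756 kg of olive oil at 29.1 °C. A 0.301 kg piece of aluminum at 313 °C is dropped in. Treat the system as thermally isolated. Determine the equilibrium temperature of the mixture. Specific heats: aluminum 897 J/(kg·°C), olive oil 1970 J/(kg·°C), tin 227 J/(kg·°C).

T_f ≈ 72.3 °C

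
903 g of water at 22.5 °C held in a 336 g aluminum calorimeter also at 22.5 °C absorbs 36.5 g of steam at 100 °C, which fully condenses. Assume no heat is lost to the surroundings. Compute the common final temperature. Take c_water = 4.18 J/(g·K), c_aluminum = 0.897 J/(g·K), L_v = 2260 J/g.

T_f ≈ 44.8 °C

Conservation of energy gives ΣQ = 0:
latent heat released on condensation: 36.5×2260 = 82490
  condensed water 100 °C→T: 152.57(T − 100)
  water warms: 903×4.18×(T − 22.5) = 3774.5(T − 22.5)
  cup: 301.39(T − 22.5)
4228.5 T = 82490 + 15257 + 91708 = 189455
T ≈ 44.80 °C (< 100 °C, so full condensation is consistent).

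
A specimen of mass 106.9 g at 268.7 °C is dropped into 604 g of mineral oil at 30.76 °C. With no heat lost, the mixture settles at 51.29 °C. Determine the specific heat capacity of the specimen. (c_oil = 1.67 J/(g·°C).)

c ≈ 0.891 J/(g·°C)

Heat gained plus heat lost sum to zero:
106.9·c·(51.29 − 268.7) + 604·1.67·(51.29 − 30.76) = 0
-23241 c = -20708
c = -20708/-23241 ≈ 0.891 J/(g·°C)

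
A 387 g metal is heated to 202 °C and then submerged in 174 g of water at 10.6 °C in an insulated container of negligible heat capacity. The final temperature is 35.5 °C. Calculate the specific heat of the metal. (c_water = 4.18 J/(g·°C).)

c ≈ 0.281 J/(g·°C)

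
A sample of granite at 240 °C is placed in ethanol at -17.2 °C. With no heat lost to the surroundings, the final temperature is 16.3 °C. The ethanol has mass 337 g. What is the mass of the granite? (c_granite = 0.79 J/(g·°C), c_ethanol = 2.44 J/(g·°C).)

m ≈ 156 g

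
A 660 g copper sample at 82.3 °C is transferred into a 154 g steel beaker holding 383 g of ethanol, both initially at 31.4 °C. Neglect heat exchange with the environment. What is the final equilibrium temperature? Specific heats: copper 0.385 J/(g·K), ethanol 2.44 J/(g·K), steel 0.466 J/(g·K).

T_f is the heat-capacity-weighted average of the initial temperatures:
T_f = (254.1*82.3 + 934.52*31.4 + 71.76*31.4) / (254.1 + 934.52 + 71.76)
    = 52510 / 1260.4 ≈ 41.66 °C

T_f ≈ 41.7 °C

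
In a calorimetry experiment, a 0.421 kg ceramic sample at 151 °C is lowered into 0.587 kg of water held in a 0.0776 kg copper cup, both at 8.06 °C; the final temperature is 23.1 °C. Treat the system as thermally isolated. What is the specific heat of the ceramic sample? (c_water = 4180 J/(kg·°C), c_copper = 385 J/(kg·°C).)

c ≈ 694 J/(kg·°C)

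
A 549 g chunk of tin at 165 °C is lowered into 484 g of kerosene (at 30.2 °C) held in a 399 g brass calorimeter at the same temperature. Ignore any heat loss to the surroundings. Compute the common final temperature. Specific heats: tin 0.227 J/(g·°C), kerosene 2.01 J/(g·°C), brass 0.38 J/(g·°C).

T_f ≈ 43.6 °C

Conservation of energy gives ΣQ = 0:
549·0.227·(T − 165) + 484·2.01·(T − 30.2) + 399·0.38·(T − 30.2) = 0
124.62(T − 165) + 972.84(T − 30.2) + 151.62(T − 30.2) = 0
(124.62 + 972.84 + 151.62) T = 124.62·165 + 972.84·30.2 + 151.62·30.2
T ≈ 43.65 °C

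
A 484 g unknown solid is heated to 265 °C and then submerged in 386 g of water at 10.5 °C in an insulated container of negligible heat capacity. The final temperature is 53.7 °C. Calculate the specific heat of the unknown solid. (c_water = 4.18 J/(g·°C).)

Heat lost by the unknown solid = heat gained by the water:
484×c×(265 − 53.7) = 386×4.18×(53.7 − 10.5)
102269 c = 69702  ⇒  c ≈ 0.6816 J/(g·°C)

c ≈ 0.682 J/(g·°C)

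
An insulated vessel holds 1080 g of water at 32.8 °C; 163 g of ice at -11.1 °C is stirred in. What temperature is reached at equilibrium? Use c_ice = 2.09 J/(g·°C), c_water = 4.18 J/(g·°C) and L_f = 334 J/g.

T_f ≈ 17.3 °C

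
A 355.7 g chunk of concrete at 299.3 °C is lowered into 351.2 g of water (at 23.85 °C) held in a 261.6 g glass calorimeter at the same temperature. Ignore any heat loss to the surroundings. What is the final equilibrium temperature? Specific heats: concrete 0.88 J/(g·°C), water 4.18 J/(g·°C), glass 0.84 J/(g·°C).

T_f ≈ 66.9 °C

Net heat exchanged in the isolated system is zero:
355.7×0.88×(T − 299.3) + 351.2×4.18×(T − 23.85) + 261.6×0.84×(T − 23.85) = 0
313.02(T − 299.3) + 1468(T − 23.85) + 219.74(T − 23.85) = 0
2000.8 T = 133939
T ≈ 66.94 °C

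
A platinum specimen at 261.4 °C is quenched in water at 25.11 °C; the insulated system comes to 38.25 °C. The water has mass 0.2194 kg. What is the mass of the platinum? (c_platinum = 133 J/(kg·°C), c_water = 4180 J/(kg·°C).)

m ≈ 0.406 kg

Energy conservation, ΣQ = 0:
m·133·(38.25 − 261.4) + 0.2194·4180·(38.25 − 25.11) = 0
-29679 m = -12051
m = -12051/-29679 ≈ 0.406 kg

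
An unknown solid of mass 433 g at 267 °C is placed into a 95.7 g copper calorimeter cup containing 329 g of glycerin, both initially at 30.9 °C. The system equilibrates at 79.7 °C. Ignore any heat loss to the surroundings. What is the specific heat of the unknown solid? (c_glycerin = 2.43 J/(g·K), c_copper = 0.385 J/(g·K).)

c ≈ 0.503 J/(g·K)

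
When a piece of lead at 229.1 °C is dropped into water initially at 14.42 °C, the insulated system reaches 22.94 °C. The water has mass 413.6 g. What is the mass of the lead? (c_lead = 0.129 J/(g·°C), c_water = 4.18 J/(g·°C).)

|Q_lead| = |Q_water|:
m·0.129·(229.1 − 22.94) = 413.6·4.18·(22.94 − 14.42)
26.59 m = 14730  ⇒  m ≈ 553.9 g

m ≈ 554 g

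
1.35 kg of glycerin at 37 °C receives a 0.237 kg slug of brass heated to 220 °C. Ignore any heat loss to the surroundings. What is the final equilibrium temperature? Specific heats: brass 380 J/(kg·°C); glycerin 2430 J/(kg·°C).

T_f ≈ 41.9 °C

Heat lost by the brass equals heat gained by the glycerin:
0.237*380*(220 − T) = 1.35*2430*(T − 37)
90.06(220 − T) = 3280.5(T − 37)
3370.6 T = 141192  ⇒  T ≈ 41.89 °C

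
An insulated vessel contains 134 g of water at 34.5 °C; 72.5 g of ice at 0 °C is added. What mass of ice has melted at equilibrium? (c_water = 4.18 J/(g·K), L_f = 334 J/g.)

Water can give up m c ΔT = 134·4.18·34.5 = 19324 J before reaching 0 °C.
Fully melting the ice requires m_ice L_f = 72.5·334 = 24215 J.
That's not enough to melt it all — equilibrium is at 0 °C with ice remaining.
m_melt = 19324 / L_f = 57.86 g.

m_melted ≈ 57.9 g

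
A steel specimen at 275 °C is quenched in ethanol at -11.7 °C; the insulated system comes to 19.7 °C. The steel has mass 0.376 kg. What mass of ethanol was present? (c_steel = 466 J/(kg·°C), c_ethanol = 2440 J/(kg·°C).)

m ≈ 0.584 kg

Heat lost by the steel = heat gained by the ethanol:
0.376·466·(275 − 19.7) = m·2440·(19.7 − (-11.7))
76616 m = 44733  ⇒  m ≈ 0.5839 kg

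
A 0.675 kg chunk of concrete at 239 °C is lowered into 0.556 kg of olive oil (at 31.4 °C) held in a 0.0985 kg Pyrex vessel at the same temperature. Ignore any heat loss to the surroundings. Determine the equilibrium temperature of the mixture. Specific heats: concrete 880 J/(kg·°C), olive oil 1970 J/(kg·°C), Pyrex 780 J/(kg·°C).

Let T be the final temperature. ΣQ_i = 0:
0.675*880*(T − 239) + 0.556*1970*(T − 31.4) + 0.0985*780*(T − 31.4) = 0
594(T − 239) + 1095.3(T − 31.4) + 76.83(T − 31.4) = 0
(594 + 1095.3 + 76.83) T = 594*239 + 1095.3*31.4 + 76.83*31.4
T = 178772/1766.2 ≈ 101.22 °C

T_f ≈ 101.2 °C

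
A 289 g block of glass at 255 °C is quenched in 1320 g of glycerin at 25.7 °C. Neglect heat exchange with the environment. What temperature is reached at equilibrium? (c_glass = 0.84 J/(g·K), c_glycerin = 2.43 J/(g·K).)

T_f ≈ 41.8 °C

With ΣQ=0 the equilibrium temperature is the m·c-weighted mean:
T_f = (242.76*255 + 3207.6*25.7) / (242.76 + 3207.6)
    = 144339 / 3450.4 ≈ 41.83 °C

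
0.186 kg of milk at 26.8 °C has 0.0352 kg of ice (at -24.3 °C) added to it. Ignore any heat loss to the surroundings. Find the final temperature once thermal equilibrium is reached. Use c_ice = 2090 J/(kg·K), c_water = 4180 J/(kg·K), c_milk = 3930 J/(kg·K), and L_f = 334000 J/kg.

T_f ≈ 6.9 °C

Heat gained plus heat lost sum to zero:
warm ice to 0 °C: 0.0352×2090×(0 − (-24.3)) = 1787.7; latent heat to melt: 0.0352×334000 = 11757; meltwater 0→T: 0.0352×4180×T = 147.14 T; milk cools: 0.186×3930×(T − 26.8) = 730.98(T − 26.8)
878.12 T = 19590 − 13545 = 6045.8
T ≈ 6.88 °C — above 0 °C, consistent with complete melting.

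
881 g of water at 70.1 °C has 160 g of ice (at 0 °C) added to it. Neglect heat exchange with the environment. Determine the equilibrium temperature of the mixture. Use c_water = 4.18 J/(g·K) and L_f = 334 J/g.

T_f ≈ 47.0 °C

Net heat exchanged in the isolated system is zero:
latent heat to melt: 160·334 = 53440
  warm the meltwater: 668.8 T
  water cools: 881·4.18·(T − 70.1) = 3682.6(T − 70.1)
4351.4 T = 258149 − 53440 = 204709
T ≈ 47.04 °C — above 0 °C, consistent with complete melting.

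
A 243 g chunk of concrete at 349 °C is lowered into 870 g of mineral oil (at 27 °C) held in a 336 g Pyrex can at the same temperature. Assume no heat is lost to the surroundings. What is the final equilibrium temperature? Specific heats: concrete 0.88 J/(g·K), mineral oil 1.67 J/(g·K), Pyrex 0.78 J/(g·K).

T_f ≈ 62.7 °C

Conservation of energy gives ΣQ = 0:
243*0.88*(T − 349) + 870*1.67*(T − 27) + 336*0.78*(T − 27) = 0
213.84(T − 349) + 1452.9(T − 27) + 262.08(T − 27) = 0
(213.84 + 1452.9 + 262.08) T = 213.84*349 + 1452.9*27 + 262.08*27
T ≈ 62.70 °C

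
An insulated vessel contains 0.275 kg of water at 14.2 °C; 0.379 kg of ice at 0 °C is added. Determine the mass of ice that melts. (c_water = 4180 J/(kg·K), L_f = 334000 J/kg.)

m_melted ≈ 0.0489 kg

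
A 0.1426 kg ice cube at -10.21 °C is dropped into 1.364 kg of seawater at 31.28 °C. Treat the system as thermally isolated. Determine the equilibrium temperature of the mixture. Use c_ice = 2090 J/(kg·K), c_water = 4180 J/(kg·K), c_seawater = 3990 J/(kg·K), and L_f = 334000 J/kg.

T_f ≈ 19.8 °C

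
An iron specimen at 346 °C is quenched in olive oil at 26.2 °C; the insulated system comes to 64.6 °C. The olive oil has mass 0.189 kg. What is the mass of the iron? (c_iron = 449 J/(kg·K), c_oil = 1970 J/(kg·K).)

m ≈ 0.113 kg

Energy conservation, ΣQ = 0:
m·449·(64.6 − 346) + 0.189·1970·(64.6 − 26.2) = 0
-126349 m = -14297
m = -14297/-126349 ≈ 0.1132 kg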